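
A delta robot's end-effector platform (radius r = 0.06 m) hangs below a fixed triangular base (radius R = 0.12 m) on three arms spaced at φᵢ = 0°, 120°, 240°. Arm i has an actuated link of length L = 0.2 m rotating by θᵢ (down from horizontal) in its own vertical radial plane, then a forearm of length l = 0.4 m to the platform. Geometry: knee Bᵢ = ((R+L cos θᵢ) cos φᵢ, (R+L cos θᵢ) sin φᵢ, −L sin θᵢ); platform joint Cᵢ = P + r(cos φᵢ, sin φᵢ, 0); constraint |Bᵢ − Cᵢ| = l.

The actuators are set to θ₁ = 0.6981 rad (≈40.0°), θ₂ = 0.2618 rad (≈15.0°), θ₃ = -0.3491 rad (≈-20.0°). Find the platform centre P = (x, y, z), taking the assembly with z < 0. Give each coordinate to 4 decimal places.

O1 = (0.2132·cos0.0°, 0.2132·sin0.0°, -0.1286) = (0.2132, 0.0000, -0.1286)
O2 = (0.2532·cos120.0°, 0.2532·sin120.0°, -0.0518) = (-0.1266, 0.2193, -0.0518)
arm 3 at φ=240.0°: (R−r)+L cos θ3 = 0.2479;  O3 = (-0.1240, -0.2147, 0.0684)
subtract pairs → two planes through P
plane₁₂: -0.6796x+0.4385y+0.1536z = 0.0048
Cramer: x(z) = -0.0066+0.4062z;  y(z) = 0.0007+0.2794z
sphere 1 gives Az²+Bz+C=0 with A=1.2431, B=0.0789, C=-0.0951;  B²−4AC=0.4793;  roots -0.3102, 0.2467;  negative root z = -0.3102
x = -0.1326, y = -0.0860

(-0.1326, -0.0860, -0.3102)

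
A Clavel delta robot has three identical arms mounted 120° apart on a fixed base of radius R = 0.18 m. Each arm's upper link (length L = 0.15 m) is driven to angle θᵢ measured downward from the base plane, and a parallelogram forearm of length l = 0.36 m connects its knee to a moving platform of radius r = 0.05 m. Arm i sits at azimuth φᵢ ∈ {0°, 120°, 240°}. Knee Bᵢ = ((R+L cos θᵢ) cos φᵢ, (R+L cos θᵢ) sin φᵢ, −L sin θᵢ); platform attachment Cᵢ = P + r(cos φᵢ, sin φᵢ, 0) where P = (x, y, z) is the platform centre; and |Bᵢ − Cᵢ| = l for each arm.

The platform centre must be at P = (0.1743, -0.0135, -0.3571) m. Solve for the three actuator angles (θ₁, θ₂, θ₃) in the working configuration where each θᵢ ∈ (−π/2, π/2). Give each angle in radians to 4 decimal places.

rotate P by −φ1: (0.1743, -0.0135, -0.3571)
  A cos θ + B sin θ = C:  -0.0443·cos θ + -0.3571·sin θ = -0.0752
  γ=atan2(-0.3571,-0.0443)=-1.6942;  ψ=arccos(-0.2090)=1.7814;  θ1=γ+ψ≈0.0872
arm 2 (φ=120.0°): x'=-0.0988, y'=-0.1442
  A cos θ + B sin θ = C:  0.2288·cos θ + -0.3571·sin θ = -0.3119
  θ2 = atan2(B,A) + arccos(C/0.4241) = 1.3963
arm 3 (φ=240.0°): x'=-0.0755, y'=0.1577
  A cos θ + B sin θ = C:  0.2055·cos θ + -0.3571·sin θ = -0.2917
  γ=atan2(-0.3571,0.2055)=-1.0487;  ψ=arccos(-0.7080)=2.3574;  θ3=γ+ψ≈1.3087

θ₁ = 0.0872, θ₂ = 1.3963, θ₃ = 1.3087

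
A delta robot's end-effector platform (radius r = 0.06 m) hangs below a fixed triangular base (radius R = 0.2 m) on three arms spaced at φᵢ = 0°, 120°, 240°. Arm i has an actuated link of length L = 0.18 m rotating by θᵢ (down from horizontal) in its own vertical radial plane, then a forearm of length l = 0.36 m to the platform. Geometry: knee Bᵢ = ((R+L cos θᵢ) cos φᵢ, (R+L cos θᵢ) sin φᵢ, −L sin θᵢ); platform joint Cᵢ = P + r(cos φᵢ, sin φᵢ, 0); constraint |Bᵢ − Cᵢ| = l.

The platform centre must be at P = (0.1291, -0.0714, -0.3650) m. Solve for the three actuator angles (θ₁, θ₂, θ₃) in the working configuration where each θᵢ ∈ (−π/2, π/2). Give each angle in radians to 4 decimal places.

θ₁ = 0.3490, θ₂ = 1.3965, θ₃ = 0.9598

arm 1 (φ=0.0°): x'=0.1291, y'=-0.0714
  e−x'=0.0109;  (l²−L²−(e−x')²−y'²−z²)/2L = -0.1146
  γ=atan2(-0.3650,0.0109)=-1.5409;  ψ=arccos(-0.3137)=1.8899;  θ1=γ+ψ≈0.3490
rotate P by −φ2: (-0.1264, -0.0761, -0.3650)
  A cos θ + B sin θ = C:  0.2664·cos θ + -0.3650·sin θ = -0.3133
  √(A²+B²)=0.4519;  θ2 = -0.9403+2.3368 ≈ 1.3965
rotate P by −φ3: (-0.0027, 0.1475, -0.3650)
  A=0.1427, B=-0.3650, C=(l²−L²−A²−y'²−z²)/(2L)=-0.2171
  γ=atan2(-0.3650,0.1427)=-1.1981;  ψ=arccos(-0.5539)=2.1579;  θ3=γ+ψ≈0.9598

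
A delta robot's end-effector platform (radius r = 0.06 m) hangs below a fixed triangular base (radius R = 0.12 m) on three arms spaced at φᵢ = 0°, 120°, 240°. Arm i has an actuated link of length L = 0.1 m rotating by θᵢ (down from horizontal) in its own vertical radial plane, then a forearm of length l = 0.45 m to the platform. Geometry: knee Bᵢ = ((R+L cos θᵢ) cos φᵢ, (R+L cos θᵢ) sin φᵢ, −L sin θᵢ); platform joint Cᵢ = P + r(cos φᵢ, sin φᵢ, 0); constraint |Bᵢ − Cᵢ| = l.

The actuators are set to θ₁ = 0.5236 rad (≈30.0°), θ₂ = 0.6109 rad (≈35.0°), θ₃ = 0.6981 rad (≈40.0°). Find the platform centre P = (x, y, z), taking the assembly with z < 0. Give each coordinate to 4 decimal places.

(0.0264, 0.0155, -0.4834)

centre 1 = (0.1466·cos0.0°, 0.1466·sin0.0°, -0.0500) = (0.1466, 0.0000, -0.0500)
arm 2 at φ=120.0°: (R−r)+L cos θ2 = 0.1419;  centre 2 = (-0.0710, 0.1229, -0.0574)
φ3=240.0°: virtual centre (-0.0683, -0.1183, -0.0643), radius l
|centre ₂|²−|centre ₁|² = -0.0006;  |centre ₃|²−|centre ₁|² = -0.0012
plane₁₂: -0.4351x+0.2458y+-0.0147z = -0.0006
det = 0.2086;  x = 0.0021+-0.0503z,  y = 0.0013+-0.0292z
into |P−centre ₁|² = l²: 1.0034z² + 0.1145z + -0.1791 = 0;  Δ = 0.7319;  z = -0.4834 or 0.3693 → z<0 root = -0.4834
x = 0.0264, y = 0.0155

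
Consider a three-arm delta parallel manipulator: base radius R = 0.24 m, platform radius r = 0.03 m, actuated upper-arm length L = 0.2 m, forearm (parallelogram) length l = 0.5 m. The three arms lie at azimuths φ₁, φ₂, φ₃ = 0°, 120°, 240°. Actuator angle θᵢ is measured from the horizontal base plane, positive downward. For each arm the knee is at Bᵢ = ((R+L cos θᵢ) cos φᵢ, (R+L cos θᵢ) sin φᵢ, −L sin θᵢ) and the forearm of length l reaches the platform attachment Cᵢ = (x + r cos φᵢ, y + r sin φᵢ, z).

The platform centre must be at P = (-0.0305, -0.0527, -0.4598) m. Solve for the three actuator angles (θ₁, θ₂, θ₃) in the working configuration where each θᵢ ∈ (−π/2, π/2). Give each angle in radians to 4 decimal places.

θ₁ = 0.7854, θ₂ = 0.7850, θ₃ = 0.4362

φ1=0.0° → target in arm frame (-0.0305, -0.0527)
  e−x'=0.2405;  (l²−L²−(e−x')²−y'²−z²)/2L = -0.1551
  θ1 = atan2(B,A) + arccos(C/0.5189) = 0.7854
arm 2 (φ=120.0°): x'=-0.0304, y'=0.0528
  A cos θ + B sin θ = C:  0.2404·cos θ + -0.4598·sin θ = -0.1550
  θ2 = atan2(B,A) + arccos(C/0.5188) = 0.7850
arm 3 (φ=240.0°): x'=0.0609, y'=-0.0001
  A=0.1491, B=-0.4598, C=(l²−L²−A²−y'²−z²)/(2L)=-0.0591
  γ=atan2(-0.4598,0.1491)=-1.2572;  ψ=arccos(-0.1223)=1.6934;  θ3=γ+ψ≈0.4362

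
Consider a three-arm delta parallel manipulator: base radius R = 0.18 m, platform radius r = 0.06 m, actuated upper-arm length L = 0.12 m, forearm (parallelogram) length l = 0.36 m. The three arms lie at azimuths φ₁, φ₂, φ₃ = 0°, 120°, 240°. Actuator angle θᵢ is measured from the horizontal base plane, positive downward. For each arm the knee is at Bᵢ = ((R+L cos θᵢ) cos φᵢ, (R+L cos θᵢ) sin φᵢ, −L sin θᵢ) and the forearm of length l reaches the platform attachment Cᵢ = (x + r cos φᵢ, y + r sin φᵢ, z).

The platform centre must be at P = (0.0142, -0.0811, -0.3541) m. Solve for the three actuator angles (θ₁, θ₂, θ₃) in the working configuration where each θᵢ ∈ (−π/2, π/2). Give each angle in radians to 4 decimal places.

θ₁ = 0.6110, θ₂ = 1.0473, θ₃ = 0.3487

φ1=0.0° → target in arm frame (0.0142, -0.0811)
  A cos θ + B sin θ = C:  0.1058·cos θ + -0.3541·sin θ = -0.1165
  γ=atan2(-0.3541,0.1058)=-1.2805;  ψ=arccos(-0.3152)=1.8915;  θ1=γ+ψ≈0.6110
arm 2 (φ=120.0°): x'=-0.0773, y'=0.0283
  A cos θ + B sin θ = C:  0.1973·cos θ + -0.3541·sin θ = -0.2080
  √(A²+B²)=0.4054;  θ2 = -1.0624+2.1097 ≈ 1.0473
arm 3 (φ=240.0°): x'=0.0631, y'=0.0528
  A cos θ + B sin θ = C:  0.0569·cos θ + -0.3541·sin θ = -0.0676
  θ3 = atan2(B,A) + arccos(C/0.3586) = 0.3487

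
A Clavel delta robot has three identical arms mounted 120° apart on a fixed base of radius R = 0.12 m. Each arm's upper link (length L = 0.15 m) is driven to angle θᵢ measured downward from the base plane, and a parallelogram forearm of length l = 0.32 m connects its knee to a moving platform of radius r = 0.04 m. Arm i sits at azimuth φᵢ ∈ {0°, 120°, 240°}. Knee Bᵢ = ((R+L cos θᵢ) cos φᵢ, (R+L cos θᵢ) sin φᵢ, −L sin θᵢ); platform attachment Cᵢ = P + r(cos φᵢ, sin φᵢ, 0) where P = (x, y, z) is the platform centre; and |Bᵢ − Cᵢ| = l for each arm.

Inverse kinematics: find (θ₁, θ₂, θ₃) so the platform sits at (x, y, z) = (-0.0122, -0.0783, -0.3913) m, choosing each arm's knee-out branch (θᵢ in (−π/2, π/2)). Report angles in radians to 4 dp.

arm 1 (φ=0.0°): x'=-0.0122, y'=-0.0783
  A=0.0922, B=-0.3913, C=(l²−L²−A²−y'²−z²)/(2L)=-0.2928
  √(A²+B²)=0.4020;  θ1 = -1.3394+2.3868 ≈ 1.0474
rotate P by −φ2: (-0.0617, 0.0497, -0.3913)
  e−x'=0.1417;  (l²−L²−(e−x')²−y'²−z²)/2L = -0.3192
  √(A²+B²)=0.4162;  θ2 = -1.2233+2.4451 ≈ 1.2217
φ3=240.0° → target in arm frame (0.0739, 0.0286)
  A cos θ + B sin θ = C:  0.0061·cos θ + -0.3913·sin θ = -0.2469
  θ3 = atan2(B,A) + arccos(C/0.3913) = 0.6983

θ₁ = 1.0474, θ₂ = 1.2217, θ₃ = 0.6983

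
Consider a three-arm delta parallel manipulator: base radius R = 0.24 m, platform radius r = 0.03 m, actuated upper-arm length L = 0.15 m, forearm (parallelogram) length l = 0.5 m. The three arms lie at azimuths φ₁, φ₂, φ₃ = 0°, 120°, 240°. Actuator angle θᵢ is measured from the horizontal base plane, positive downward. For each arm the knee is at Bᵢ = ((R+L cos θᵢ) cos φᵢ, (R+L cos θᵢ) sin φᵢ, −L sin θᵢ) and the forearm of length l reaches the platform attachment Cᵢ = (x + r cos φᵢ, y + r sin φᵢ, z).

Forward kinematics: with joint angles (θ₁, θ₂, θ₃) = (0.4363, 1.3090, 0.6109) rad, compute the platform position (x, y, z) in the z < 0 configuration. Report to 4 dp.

(0.0812, -0.0974, -0.4762)

O1 = (0.3459·cos0.0°, 0.3459·sin0.0°, -0.0634) = (0.3459, 0.0000, -0.0634)
φ2=120.0°: virtual centre (-0.1244, 0.2155, -0.1449), radius l
arm 3 at φ=240.0°: ρ3 = 0.3329;  O3 = (-0.1664, -0.2883, -0.0860)
eliminate P² terms by subtracting sphere 1 from 2 and 3
[-0.9407 0.4310 -0.1630]·P = -0.0408;  [-1.0248 -0.5765 -0.0453]·P = -0.0055
det = 0.9840;  x = 0.0263+-0.1153z,  y = -0.0372+0.1264z
into |P−O₁|² = l²: 1.0293z² + 0.1911z + -0.1424 = 0;  Δ = 0.6229;  z = -0.4762 or 0.2906 → z<0 root = -0.4762
x = 0.0812, y = -0.0974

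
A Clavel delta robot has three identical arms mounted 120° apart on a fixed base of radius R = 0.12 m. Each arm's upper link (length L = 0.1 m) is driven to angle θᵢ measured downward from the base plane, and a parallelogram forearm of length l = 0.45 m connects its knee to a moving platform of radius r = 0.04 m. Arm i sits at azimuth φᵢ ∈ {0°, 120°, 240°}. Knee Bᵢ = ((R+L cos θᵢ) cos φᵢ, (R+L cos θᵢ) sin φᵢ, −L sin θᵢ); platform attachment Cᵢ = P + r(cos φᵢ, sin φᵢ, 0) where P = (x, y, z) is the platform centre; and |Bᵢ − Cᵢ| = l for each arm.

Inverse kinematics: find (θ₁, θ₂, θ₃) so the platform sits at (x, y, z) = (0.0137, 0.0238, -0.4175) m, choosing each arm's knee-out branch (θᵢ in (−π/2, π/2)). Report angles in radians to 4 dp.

rotate P by −φ1: (0.0137, 0.0238, -0.4175)
  e−x'=0.0663;  (l²−L²−(e−x')²−y'²−z²)/2L = 0.0662
  √(A²+B²)=0.4227;  θ1 = -1.4133+1.4136 ≈ 0.0003
φ2=120.0° → target in arm frame (0.0138, -0.0238)
  e−x'=0.0662;  (l²−L²−(e−x')²−y'²−z²)/2L = 0.0662
  √(A²+B²)=0.4227;  θ2 = -1.4135+1.4135 ≈ 0.0001
arm 3 (φ=240.0°): x'=-0.0275, y'=0.0000
  A cos θ + B sin θ = C:  0.1075·cos θ + -0.4175·sin θ = 0.0332
  θ3 = atan2(B,A) + arccos(C/0.4311) = 0.1748

θ₁ = 0.0003, θ₂ = 0.0001, θ₃ = 0.1748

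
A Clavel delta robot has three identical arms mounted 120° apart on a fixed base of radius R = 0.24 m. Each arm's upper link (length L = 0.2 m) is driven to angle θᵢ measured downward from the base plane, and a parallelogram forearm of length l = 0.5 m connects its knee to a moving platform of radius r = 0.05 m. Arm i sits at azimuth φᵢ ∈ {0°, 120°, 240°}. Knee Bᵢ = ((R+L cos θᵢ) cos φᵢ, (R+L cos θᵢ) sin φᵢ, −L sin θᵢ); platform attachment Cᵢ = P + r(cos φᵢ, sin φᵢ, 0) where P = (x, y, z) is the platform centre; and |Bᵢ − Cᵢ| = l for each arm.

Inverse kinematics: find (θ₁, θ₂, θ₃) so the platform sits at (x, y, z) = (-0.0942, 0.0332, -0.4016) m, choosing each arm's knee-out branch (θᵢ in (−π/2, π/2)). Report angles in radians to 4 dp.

rotate P by −φ1: (-0.0942, 0.0332, -0.4016)
  e−x'=0.2842;  (l²−L²−(e−x')²−y'²−z²)/2L = -0.0829
  γ=atan2(-0.4016,0.2842)=-0.9549;  ψ=arccos(-0.1685)=1.7401;  θ1=γ+ψ≈0.7851
arm 2 (φ=120.0°): x'=0.0759, y'=0.0650
  e−x'=0.1141;  (l²−L²−(e−x')²−y'²−z²)/2L = 0.0787
  γ=atan2(-0.4016,0.1141)=-1.2939;  ψ=arccos(0.1884)=1.3813;  θ2=γ+ψ≈0.0874
arm 3 (φ=240.0°): x'=0.0183, y'=-0.0982
  A cos θ + B sin θ = C:  0.1717·cos θ + -0.4016·sin θ = 0.0240
  γ=atan2(-0.4016,0.1717)=-1.1669;  ψ=arccos(0.0550)=1.5157;  θ3=γ+ψ≈0.3489

θ₁ = 0.7851, θ₂ = 0.0874, θ₃ = 0.3489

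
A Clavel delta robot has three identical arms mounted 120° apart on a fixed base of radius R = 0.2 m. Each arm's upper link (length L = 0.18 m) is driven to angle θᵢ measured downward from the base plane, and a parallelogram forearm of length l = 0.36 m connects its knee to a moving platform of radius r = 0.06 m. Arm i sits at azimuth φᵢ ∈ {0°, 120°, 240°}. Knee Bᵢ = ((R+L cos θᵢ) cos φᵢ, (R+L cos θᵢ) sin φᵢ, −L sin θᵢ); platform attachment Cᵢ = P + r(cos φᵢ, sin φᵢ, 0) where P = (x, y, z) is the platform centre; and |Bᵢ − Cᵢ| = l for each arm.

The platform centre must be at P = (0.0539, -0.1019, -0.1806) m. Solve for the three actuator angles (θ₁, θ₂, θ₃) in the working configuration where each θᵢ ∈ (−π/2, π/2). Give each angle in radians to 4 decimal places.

φ1=0.0° → target in arm frame (0.0539, -0.1019)
  e−x'=0.0861;  (l²−L²−(e−x')²−y'²−z²)/2L = 0.1300
  √(A²+B²)=0.2001;  θ1 = -1.1259+0.8638 ≈ -0.2622
rotate P by −φ2: (-0.1152, 0.0043, -0.1806)
  e−x'=0.2552;  (l²−L²−(e−x')²−y'²−z²)/2L = -0.0016
  γ=atan2(-0.1806,0.2552)=-0.6159;  ψ=arccos(-0.0050)=1.5758;  θ2=γ+ψ≈0.9599
rotate P by −φ3: (0.0613, 0.0976, -0.1806)
  A=0.0787, B=-0.1806, C=(l²−L²−A²−y'²−z²)/(2L)=0.1357
  √(A²+B²)=0.1970;  θ3 = -1.1598+0.8108 ≈ -0.3490

θ₁ = -0.2622, θ₂ = 0.9599, θ₃ = -0.3490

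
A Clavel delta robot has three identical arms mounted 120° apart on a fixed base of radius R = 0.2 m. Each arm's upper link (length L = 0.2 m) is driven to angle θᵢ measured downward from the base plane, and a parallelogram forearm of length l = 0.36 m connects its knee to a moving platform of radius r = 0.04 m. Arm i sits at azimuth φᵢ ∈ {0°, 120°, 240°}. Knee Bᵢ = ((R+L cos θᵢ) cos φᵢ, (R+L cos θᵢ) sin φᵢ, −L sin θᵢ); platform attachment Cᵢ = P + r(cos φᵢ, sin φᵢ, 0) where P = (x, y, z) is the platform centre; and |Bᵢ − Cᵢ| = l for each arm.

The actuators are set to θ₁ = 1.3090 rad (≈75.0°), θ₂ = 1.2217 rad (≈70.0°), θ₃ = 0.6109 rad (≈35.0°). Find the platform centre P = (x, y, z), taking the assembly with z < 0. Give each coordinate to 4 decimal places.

φ1=0.0°: virtual centre (0.2118, 0.0000, -0.1932), radius l
S2 = (0.2284·cos120.0°, 0.2284·sin120.0°, -0.1879) = (-0.1142, 0.1978, -0.1879)
S3 = (0.3238·cos240.0°, 0.3238·sin240.0°, -0.1147) = (-0.1619, -0.2804, -0.1147)
subtract pairs → two planes through P
[-0.6519 0.3956 0.0105]·P = 0.0053;  [-0.7474 -0.5609 0.1569]·P = 0.0359
det = 0.6613;  x = -0.0260+0.1028z,  y = -0.0293+0.1428z
into |P−S₁|² = l²: 1.0310z² + 0.3291z + -0.0349 = 0;  Δ = 0.2523;  z = -0.4032 or 0.0840 → z<0 root = -0.4032
x = -0.0674, y = -0.0869

(-0.0674, -0.0869, -0.4032)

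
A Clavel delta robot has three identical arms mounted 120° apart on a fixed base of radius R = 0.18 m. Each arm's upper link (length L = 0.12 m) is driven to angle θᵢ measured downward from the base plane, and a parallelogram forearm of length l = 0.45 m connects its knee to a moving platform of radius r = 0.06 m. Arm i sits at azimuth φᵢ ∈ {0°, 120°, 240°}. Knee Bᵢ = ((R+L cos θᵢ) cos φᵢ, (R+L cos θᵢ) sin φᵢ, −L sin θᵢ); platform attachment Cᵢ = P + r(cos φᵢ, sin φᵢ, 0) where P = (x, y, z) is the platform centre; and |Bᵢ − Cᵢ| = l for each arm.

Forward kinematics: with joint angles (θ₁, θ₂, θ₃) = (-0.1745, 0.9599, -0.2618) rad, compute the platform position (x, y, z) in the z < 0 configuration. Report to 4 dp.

(0.0766, -0.1508, -0.3712)

S1 = (0.2382·cos0.0°, 0.2382·sin0.0°, 0.0208) = (0.2382, 0.0000, 0.0208)
arm 2 at φ=120.0°: e+L cos θ2 = 0.1888;  S2 = (-0.0944, 0.1635, -0.0983)
S3 = (0.2359·cos240.0°, 0.2359·sin240.0°, 0.0311) = (-0.1180, -0.2043, 0.0311)
|S₂|²−|S₁|² = -0.0118;  |S₃|²−|S₁|² = -0.0005
[-0.6652 0.3271 -0.2383]·P = -0.0118;  [-0.7123 -0.4086 0.0204]·P = -0.0005
Cramer: x(z) = 0.0099-0.1796z;  y(z) = -0.0160+0.3632z
sphere 1 gives Az²+Bz+C=0 with A=1.1641, B=0.0287, C=-0.1497;  B²−4AC=0.6980;  roots -0.3712, 0.3465;  negative root z = -0.3712
x = 0.0766, y = -0.1508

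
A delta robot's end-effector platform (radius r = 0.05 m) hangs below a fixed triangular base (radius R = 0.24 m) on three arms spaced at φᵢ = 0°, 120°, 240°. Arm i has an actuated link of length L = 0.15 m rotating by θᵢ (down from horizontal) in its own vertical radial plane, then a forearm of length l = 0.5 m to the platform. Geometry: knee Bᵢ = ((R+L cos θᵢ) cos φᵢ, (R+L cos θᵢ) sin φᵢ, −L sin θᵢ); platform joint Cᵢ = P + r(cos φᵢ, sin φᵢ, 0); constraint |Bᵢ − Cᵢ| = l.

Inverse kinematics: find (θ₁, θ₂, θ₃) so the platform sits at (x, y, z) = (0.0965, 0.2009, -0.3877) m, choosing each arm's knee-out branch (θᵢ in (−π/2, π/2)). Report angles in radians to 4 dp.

arm 1 (φ=0.0°): x'=0.0965, y'=0.2009
  A=0.0935, B=-0.3877, C=(l²−L²−A²−y'²−z²)/(2L)=0.0936
  γ=atan2(-0.3877,0.0935)=-1.3341;  ψ=arccos(0.2347)=1.3338;  θ1=γ+ψ≈-0.0003
arm 2 (φ=120.0°): x'=0.1257, y'=-0.1840
  A cos θ + B sin θ = C:  0.0643·cos θ + -0.3877·sin θ = 0.1306
  γ=atan2(-0.3877,0.0643)=-1.4065;  ψ=arccos(0.3324)=1.2319;  θ2=γ+ψ≈-0.1746
arm 3 (φ=240.0°): x'=-0.2222, y'=-0.0169
  A cos θ + B sin θ = C:  0.4122·cos θ + -0.3877·sin θ = -0.3101
  √(A²+B²)=0.5659;  θ3 = -0.7547+2.1508 ≈ 1.3960

θ₁ = -0.0003, θ₂ = -0.1746, θ₃ = 1.3960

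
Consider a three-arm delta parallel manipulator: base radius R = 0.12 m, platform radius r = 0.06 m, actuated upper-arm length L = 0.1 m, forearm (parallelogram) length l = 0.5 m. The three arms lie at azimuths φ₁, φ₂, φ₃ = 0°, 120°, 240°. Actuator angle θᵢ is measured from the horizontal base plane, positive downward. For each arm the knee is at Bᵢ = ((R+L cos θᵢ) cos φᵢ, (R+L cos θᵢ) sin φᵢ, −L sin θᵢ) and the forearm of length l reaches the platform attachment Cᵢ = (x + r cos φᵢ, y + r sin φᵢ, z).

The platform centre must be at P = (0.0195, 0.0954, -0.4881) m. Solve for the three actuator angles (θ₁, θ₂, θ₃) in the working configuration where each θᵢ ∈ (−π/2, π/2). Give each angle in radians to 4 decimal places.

θ₁ = 0.1746, θ₂ = 0.0001, θ₃ = 0.5235

arm 1 (φ=0.0°): x'=0.0195, y'=0.0954
  A cos θ + B sin θ = C:  0.0405·cos θ + -0.4881·sin θ = -0.0449
  θ1 = atan2(B,A) + arccos(C/0.4898) = 0.1746
rotate P by −φ2: (0.0729, -0.0646, -0.4881)
  e−x'=-0.0129;  (l²−L²−(e−x')²−y'²−z²)/2L = -0.0129
  √(A²+B²)=0.4883;  θ2 = -1.5972+1.5972 ≈ 0.0001
φ3=240.0° → target in arm frame (-0.0924, -0.0308)
  A=0.1524, B=-0.4881, C=(l²−L²−A²−y'²−z²)/(2L)=-0.1120
  θ3 = atan2(B,A) + arccos(C/0.5113) = 0.5235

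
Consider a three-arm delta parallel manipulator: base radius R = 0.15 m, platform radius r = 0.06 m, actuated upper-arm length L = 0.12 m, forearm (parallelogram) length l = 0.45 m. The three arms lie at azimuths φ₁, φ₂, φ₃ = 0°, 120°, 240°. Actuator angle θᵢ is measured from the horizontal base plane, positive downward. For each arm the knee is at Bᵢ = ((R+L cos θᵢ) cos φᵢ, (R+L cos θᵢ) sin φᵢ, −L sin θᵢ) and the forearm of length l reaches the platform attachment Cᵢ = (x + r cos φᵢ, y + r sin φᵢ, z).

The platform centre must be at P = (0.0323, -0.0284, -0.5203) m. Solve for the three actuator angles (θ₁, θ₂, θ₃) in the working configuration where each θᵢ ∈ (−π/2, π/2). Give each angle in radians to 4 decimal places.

θ₁ = 0.8726, θ₂ = 1.1343, θ₃ = 0.9597

arm 1 (φ=0.0°): x'=0.0323, y'=-0.0284
  A cos θ + B sin θ = C:  0.0577·cos θ + -0.5203·sin θ = -0.3614
  γ=atan2(-0.5203,0.0577)=-1.4604;  ψ=arccos(-0.6905)=2.3329;  θ1=γ+ψ≈0.8726
φ2=120.0° → target in arm frame (-0.0407, -0.0138)
  A=0.1307, B=-0.5203, C=(l²−L²−A²−y'²−z²)/(2L)=-0.4162
  γ=atan2(-0.5203,0.1307)=-1.3246;  ψ=arccos(-0.7759)=2.4589;  θ2=γ+ψ≈1.1343
arm 3 (φ=240.0°): x'=0.0084, y'=0.0422
  e−x'=0.0816;  (l²−L²−(e−x')²−y'²−z²)/2L = -0.3793
  γ=atan2(-0.5203,0.0816)=-1.4153;  ψ=arccos(-0.7203)=2.3750;  θ3=γ+ψ≈0.9597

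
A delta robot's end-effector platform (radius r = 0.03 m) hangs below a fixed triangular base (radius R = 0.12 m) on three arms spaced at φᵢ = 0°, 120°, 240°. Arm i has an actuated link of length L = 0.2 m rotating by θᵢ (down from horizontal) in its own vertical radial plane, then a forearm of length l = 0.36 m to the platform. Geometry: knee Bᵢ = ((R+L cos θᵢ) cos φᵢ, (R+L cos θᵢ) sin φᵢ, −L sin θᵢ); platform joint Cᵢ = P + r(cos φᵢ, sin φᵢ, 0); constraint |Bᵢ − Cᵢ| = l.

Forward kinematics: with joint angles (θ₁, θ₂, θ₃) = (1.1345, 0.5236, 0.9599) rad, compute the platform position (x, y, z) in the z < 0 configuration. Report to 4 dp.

O1 = (0.1745·cos0.0°, 0.1745·sin0.0°, -0.1813) = (0.1745, 0.0000, -0.1813)
O2 = (0.2632·cos120.0°, 0.2632·sin120.0°, -0.1000) = (-0.1316, 0.2279, -0.1000)
O3 = (0.2047·cos240.0°, 0.2047·sin240.0°, -0.1638) = (-0.1024, -0.1773, -0.1638)
subtract pairs → two planes through P
linear system: -0.6122x+0.4559y = 0.0160−0.1625z; -0.5538x+-0.3546y = 0.0054−0.0349z
det = 0.4695;  x = -0.0173+0.1566z,  y = 0.0117+-0.1462z
quadratic in z: (1.0459)z²+(0.2990)z+(-0.0598)=0, √Δ=0.5827 → z ∈ {-0.4215, 0.1356}; z = -0.4215 (taking z<0)
x = -0.0833, y = 0.0734

(-0.0833, 0.0734, -0.4215)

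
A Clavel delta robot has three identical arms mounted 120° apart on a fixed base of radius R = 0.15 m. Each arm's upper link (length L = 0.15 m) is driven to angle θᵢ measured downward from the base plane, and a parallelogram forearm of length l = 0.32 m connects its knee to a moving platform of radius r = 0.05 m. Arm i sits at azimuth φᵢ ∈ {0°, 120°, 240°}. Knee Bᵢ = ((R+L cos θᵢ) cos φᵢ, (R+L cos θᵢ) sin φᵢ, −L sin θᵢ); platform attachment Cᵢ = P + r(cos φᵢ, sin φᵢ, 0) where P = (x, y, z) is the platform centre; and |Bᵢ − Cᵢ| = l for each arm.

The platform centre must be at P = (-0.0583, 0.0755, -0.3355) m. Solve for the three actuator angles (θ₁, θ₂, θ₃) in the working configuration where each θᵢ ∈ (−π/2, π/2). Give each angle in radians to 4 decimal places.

θ₁ = 1.0472, θ₂ = 0.3487, θ₃ = 0.9599

rotate P by −φ1: (-0.0583, 0.0755, -0.3355)
  A cos θ + B sin θ = C:  0.1583·cos θ + -0.3355·sin θ = -0.2114
  γ=atan2(-0.3355,0.1583)=-1.1299;  ψ=arccos(-0.5699)=2.1771;  θ1=γ+ψ≈1.0472
arm 2 (φ=120.0°): x'=0.0945, y'=0.0127
  A cos θ + B sin θ = C:  0.0055·cos θ + -0.3355·sin θ = -0.1095
  √(A²+B²)=0.3355;  θ2 = -1.5545+1.9032 ≈ 0.3487
arm 3 (φ=240.0°): x'=-0.0362, y'=-0.0882
  A cos θ + B sin θ = C:  0.1362·cos θ + -0.3355·sin θ = -0.1967
  √(A²+B²)=0.3621;  θ3 = -1.1851+2.1450 ≈ 0.9599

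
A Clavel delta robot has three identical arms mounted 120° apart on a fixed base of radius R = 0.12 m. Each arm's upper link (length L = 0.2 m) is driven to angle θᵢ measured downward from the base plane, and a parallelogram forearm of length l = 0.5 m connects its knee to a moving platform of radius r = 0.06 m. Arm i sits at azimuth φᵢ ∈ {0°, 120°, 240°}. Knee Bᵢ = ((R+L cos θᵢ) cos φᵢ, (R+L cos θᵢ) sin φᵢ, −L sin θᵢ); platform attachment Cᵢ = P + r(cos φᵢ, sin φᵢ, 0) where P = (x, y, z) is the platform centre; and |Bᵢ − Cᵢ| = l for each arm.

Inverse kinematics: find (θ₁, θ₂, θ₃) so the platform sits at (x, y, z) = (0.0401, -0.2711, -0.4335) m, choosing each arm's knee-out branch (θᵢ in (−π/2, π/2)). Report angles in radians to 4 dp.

arm 1 (φ=0.0°): x'=0.0401, y'=-0.2711
  e−x'=0.0199;  (l²−L²−(e−x')²−y'²−z²)/2L = -0.1295
  θ1 = atan2(B,A) + arccos(C/0.4340) = 0.3490
arm 2 (φ=120.0°): x'=-0.2548, y'=0.1008
  e−x'=0.3148;  (l²−L²−(e−x')²−y'²−z²)/2L = -0.2180
  θ2 = atan2(B,A) + arccos(C/0.5358) = 1.0472
arm 3 (φ=240.0°): x'=0.2147, y'=0.1703
  A cos θ + B sin θ = C:  -0.1547·cos θ + -0.4335·sin θ = -0.0771
  θ3 = atan2(B,A) + arccos(C/0.4603) = -0.1744

θ₁ = 0.3490, θ₂ = 1.0472, θ₃ = -0.1744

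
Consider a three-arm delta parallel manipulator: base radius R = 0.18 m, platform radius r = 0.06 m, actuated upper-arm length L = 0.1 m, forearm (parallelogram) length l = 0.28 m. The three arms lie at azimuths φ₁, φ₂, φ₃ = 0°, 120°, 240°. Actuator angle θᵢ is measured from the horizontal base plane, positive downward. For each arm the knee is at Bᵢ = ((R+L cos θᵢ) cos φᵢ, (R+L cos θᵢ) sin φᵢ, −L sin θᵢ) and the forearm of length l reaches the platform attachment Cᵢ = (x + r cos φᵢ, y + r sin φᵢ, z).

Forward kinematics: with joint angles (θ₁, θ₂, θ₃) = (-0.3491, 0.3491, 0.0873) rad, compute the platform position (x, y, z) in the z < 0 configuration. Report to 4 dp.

(0.0294, -0.0140, -0.1759)

φ1=0.0°: virtual centre (0.2140, 0.0000, 0.0342), radius l
arm 2 at φ=120.0°: (R−r)+L cos θ2 = 0.2140;  O2 = (-0.1070, 0.1853, -0.0342)
arm 3 at φ=240.0°: (R−r)+L cos θ3 = 0.2196;  O3 = (-0.1098, -0.1902, -0.0087)
subtract pairs → two planes through P
[-0.6419 0.3706 -0.1368]·P = 0.0000;  [-0.6476 -0.3804 -0.0858]·P = 0.0014
det = 0.4842;  x = -0.0010+-0.1732z,  y = -0.0018+0.0692z
sphere 1 gives Az²+Bz+C=0 with A=1.0348, B=0.0058, C=-0.0310;  B²−4AC=0.1283;  roots -0.1759, 0.1703;  negative root z = -0.1759
x = 0.0294, y = -0.0140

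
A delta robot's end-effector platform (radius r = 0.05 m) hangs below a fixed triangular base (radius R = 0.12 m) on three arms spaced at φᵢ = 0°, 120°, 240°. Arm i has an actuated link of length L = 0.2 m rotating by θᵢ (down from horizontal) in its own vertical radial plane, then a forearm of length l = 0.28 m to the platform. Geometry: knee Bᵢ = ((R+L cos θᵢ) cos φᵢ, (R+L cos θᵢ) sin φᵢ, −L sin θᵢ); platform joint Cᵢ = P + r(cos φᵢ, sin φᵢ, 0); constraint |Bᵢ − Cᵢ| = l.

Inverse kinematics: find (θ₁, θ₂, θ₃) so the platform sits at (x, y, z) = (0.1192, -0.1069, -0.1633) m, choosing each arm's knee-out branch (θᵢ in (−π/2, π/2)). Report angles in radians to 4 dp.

θ₁ = -0.2616, θ₂ = 1.3091, θ₃ = 0.4364

φ1=0.0° → target in arm frame (0.1192, -0.1069)
  A=-0.0492, B=-0.1633, C=(l²−L²−A²−y'²−z²)/(2L)=-0.0053
  √(A²+B²)=0.1706;  θ1 = -1.8634+1.6018 ≈ -0.2616
φ2=120.0° → target in arm frame (-0.1522, -0.0498)
  e−x'=0.2222;  (l²−L²−(e−x')²−y'²−z²)/2L = -0.1003
  θ2 = atan2(B,A) + arccos(C/0.2757) = 1.3091
φ3=240.0° → target in arm frame (0.0330, 0.1567)
  e−x'=0.0370;  (l²−L²−(e−x')²−y'²−z²)/2L = -0.0355
  γ=atan2(-0.1633,0.0370)=-1.3479;  ψ=arccos(-0.2118)=1.7842;  θ3=γ+ψ≈0.4364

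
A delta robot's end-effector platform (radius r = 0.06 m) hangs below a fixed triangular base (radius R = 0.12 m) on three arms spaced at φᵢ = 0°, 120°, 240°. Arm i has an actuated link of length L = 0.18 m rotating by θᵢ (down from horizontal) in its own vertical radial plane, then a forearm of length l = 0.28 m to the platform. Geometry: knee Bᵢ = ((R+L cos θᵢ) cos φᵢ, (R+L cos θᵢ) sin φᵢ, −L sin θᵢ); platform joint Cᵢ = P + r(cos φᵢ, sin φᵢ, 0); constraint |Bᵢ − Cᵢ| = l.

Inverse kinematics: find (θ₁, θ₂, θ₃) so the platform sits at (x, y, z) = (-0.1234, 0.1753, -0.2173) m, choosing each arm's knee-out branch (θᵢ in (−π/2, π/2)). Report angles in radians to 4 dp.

φ1=0.0° → target in arm frame (-0.1234, 0.1753)
  A=0.1834, B=-0.2173, C=(l²−L²−A²−y'²−z²)/(2L)=-0.1822
  γ=atan2(-0.2173,0.1834)=-0.8698;  ψ=arccos(-0.6407)=2.2662;  θ1=γ+ψ≈1.3964
arm 2 (φ=120.0°): x'=0.2135, y'=0.0192
  A cos θ + B sin θ = C:  -0.1535·cos θ + -0.2173·sin θ = -0.0699
  θ2 = atan2(B,A) + arccos(C/0.2661) = -0.3493
arm 3 (φ=240.0°): x'=-0.0901, y'=-0.1945
  e−x'=0.1501;  (l²−L²−(e−x')²−y'²−z²)/2L = -0.1711
  θ3 = atan2(B,A) + arccos(C/0.2641) = 1.3092

θ₁ = 1.3964, θ₂ = -0.3493, θ₃ = 1.3092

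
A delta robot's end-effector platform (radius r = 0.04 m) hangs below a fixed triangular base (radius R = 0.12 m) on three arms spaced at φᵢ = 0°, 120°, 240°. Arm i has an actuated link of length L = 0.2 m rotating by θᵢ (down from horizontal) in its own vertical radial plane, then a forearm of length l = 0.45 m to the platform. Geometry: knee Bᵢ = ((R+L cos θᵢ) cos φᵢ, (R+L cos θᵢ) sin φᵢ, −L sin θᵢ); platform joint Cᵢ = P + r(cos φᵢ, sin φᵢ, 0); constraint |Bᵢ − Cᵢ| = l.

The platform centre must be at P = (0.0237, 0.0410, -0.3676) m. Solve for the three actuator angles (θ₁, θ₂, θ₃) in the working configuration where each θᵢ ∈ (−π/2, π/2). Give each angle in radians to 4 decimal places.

φ1=0.0° → target in arm frame (0.0237, 0.0410)
  e−x'=0.0563;  (l²−L²−(e−x')²−y'²−z²)/2L = 0.0563
  θ1 = atan2(B,A) + arccos(C/0.3719) = 0.0000
arm 2 (φ=120.0°): x'=0.0237, y'=-0.0410
  e−x'=0.0563;  (l²−L²−(e−x')²−y'²−z²)/2L = 0.0563
  √(A²+B²)=0.3719;  θ2 = -1.4187+1.4189 ≈ 0.0002
φ3=240.0° → target in arm frame (-0.0474, 0.0000)
  A=0.1274, B=-0.3676, C=(l²−L²−A²−y'²−z²)/(2L)=0.0279
  θ3 = atan2(B,A) + arccos(C/0.3890) = 0.2618

θ₁ = 0.0000, θ₂ = 0.0002, θ₃ = 0.2618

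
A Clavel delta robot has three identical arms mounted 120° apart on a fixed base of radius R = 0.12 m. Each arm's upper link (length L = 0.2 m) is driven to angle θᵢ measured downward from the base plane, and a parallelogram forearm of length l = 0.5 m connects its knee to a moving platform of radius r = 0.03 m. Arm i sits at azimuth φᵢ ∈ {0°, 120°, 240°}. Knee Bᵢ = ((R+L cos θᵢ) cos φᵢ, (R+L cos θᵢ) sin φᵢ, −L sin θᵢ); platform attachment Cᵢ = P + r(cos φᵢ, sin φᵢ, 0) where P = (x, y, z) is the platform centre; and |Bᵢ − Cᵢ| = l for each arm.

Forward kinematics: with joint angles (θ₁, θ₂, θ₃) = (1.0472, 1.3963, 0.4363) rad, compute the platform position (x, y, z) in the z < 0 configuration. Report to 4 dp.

(-0.0179, -0.2216, -0.5703)

φ1=0.0°: virtual centre (0.1900, 0.0000, -0.1732), radius l
arm 2 at φ=120.0°: e+L cos θ2 = 0.1247;  centre 2 = (-0.0624, 0.1080, -0.1970)
arm 3 at φ=240.0°: e+L cos θ3 = 0.2713;  centre 3 = (-0.1356, -0.2349, -0.0845)
|centre ₂|²−|centre ₁|² = -0.0117;  |centre ₃|²−|centre ₁|² = 0.0146
[-0.5047 0.2160 -0.0475]·P = -0.0117;  [-0.6513 -0.4698 0.1774]·P = 0.0146
det = 0.3778;  x = 0.0062+0.0423z,  y = -0.0398+0.3188z
sphere 1 gives Az²+Bz+C=0 with A=1.1035, B=0.3055, C=-0.1847;  B²−4AC=0.9083;  roots -0.5703, 0.2934;  negative root z = -0.5703
x = -0.0179, y = -0.2216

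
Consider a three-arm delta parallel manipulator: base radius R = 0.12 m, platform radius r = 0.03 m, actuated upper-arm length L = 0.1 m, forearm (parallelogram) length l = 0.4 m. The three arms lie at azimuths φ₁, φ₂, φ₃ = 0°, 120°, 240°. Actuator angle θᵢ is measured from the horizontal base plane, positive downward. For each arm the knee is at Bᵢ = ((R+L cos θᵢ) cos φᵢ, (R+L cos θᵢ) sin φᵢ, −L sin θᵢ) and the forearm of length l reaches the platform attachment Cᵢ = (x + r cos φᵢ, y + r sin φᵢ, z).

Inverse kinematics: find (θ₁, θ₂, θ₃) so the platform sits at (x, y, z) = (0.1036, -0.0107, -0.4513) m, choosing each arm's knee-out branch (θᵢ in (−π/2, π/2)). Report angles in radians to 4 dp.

θ₁ = 0.6105, θ₂ = 1.3956, θ₃ = 1.3080

arm 1 (φ=0.0°): x'=0.1036, y'=-0.0107
  A=-0.0136, B=-0.4513, C=(l²−L²−A²−y'²−z²)/(2L)=-0.2699
  γ=atan2(-0.4513,-0.0136)=-1.6009;  ψ=arccos(-0.5977)=2.2114;  θ1=γ+ψ≈0.6105
φ2=120.0° → target in arm frame (-0.0611, -0.0844)
  A cos θ + B sin θ = C:  0.1511·cos θ + -0.4513·sin θ = -0.4181
  γ=atan2(-0.4513,0.1511)=-1.2478;  ψ=arccos(-0.8784)=2.6434;  θ2=γ+ψ≈1.3956
arm 3 (φ=240.0°): x'=-0.0425, y'=0.0951
  A cos θ + B sin θ = C:  0.1325·cos θ + -0.4513·sin θ = -0.4014
  √(A²+B²)=0.4704;  θ3 = -1.2852+2.5932 ≈ 1.3080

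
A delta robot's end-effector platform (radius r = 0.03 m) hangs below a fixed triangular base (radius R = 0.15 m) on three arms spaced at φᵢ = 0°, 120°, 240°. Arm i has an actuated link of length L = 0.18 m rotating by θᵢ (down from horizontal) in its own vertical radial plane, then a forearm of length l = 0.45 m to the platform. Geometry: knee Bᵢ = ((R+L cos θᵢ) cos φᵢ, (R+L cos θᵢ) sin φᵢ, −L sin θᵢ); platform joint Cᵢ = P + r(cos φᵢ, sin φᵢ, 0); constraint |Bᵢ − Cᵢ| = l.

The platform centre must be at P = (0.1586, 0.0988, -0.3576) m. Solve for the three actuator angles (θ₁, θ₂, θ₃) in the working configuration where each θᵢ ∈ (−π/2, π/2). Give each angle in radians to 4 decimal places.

θ₁ = -0.3491, θ₂ = 0.3493, θ₃ = 0.9601

arm 1 (φ=0.0°): x'=0.1586, y'=0.0988
  A cos θ + B sin θ = C:  -0.0386·cos θ + -0.3576·sin θ = 0.0860
  √(A²+B²)=0.3597;  θ1 = -1.6783+1.3293 ≈ -0.3491
φ2=120.0° → target in arm frame (0.0063, -0.1868)
  A=0.1137, B=-0.3576, C=(l²−L²−A²−y'²−z²)/(2L)=-0.0155
  θ2 = atan2(B,A) + arccos(C/0.3753) = 0.3493
φ3=240.0° → target in arm frame (-0.1649, 0.0880)
  e−x'=0.2849;  (l²−L²−(e−x')²−y'²−z²)/2L = -0.1296
  γ=atan2(-0.3576,0.2849)=-0.8981;  ψ=arccos(-0.2835)=1.8582;  θ3=γ+ψ≈0.9601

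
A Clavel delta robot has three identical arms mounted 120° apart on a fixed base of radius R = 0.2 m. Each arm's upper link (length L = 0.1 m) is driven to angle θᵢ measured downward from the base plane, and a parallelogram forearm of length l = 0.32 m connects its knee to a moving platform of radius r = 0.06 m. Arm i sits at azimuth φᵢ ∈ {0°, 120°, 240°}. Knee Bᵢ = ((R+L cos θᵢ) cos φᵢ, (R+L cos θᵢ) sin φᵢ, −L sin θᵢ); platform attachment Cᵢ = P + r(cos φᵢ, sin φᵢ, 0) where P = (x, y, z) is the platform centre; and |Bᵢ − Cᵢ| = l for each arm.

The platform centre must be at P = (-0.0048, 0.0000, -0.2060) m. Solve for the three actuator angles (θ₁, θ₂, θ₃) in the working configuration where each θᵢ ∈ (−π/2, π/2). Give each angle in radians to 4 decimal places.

rotate P by −φ1: (-0.0048, 0.0000, -0.2060)
  A=0.1448, B=-0.2060, C=(l²−L²−A²−y'²−z²)/(2L)=0.1450
  θ1 = atan2(B,A) + arccos(C/0.2518) = -0.0009
arm 2 (φ=120.0°): x'=0.0024, y'=0.0042
  e−x'=0.1376;  (l²−L²−(e−x')²−y'²−z²)/2L = 0.1551
  √(A²+B²)=0.2477;  θ2 = -0.9819+0.8945 ≈ -0.0874
rotate P by −φ3: (0.0024, -0.0042, -0.2060)
  e−x'=0.1376;  (l²−L²−(e−x')²−y'²−z²)/2L = 0.1551
  θ3 = atan2(B,A) + arccos(C/0.2477) = -0.0874

θ₁ = -0.0009, θ₂ = -0.0874, θ₃ = -0.0874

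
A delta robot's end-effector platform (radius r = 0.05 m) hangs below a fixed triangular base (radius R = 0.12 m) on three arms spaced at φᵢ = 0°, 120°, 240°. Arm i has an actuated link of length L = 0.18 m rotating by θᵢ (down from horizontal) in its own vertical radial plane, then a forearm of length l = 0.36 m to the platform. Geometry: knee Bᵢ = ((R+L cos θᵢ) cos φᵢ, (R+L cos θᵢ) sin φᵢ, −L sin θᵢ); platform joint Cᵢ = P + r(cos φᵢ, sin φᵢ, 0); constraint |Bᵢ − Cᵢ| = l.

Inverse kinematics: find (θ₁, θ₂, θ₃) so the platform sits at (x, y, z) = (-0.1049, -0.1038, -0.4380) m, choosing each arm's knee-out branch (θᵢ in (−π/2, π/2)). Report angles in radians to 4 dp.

arm 1 (φ=0.0°): x'=-0.1049, y'=-0.1038
  A=0.1749, B=-0.4380, C=(l²−L²−A²−y'²−z²)/(2L)=-0.3778
  θ1 = atan2(B,A) + arccos(C/0.4716) = 1.3090
rotate P by −φ2: (-0.0374, 0.1427, -0.4380)
  A=0.1074, B=-0.4380, C=(l²−L²−A²−y'²−z²)/(2L)=-0.3516
  √(A²+B²)=0.4510;  θ2 = -1.3302+2.4648 ≈ 1.1345
arm 3 (φ=240.0°): x'=0.1423, y'=-0.0389
  A cos θ + B sin θ = C:  -0.0723·cos θ + -0.4380·sin θ = -0.2817
  γ=atan2(-0.4380,-0.0723)=-1.7345;  ψ=arccos(-0.6344)=2.2581;  θ3=γ+ψ≈0.5236

θ₁ = 1.3090, θ₂ = 1.1345, θ₃ = 0.5236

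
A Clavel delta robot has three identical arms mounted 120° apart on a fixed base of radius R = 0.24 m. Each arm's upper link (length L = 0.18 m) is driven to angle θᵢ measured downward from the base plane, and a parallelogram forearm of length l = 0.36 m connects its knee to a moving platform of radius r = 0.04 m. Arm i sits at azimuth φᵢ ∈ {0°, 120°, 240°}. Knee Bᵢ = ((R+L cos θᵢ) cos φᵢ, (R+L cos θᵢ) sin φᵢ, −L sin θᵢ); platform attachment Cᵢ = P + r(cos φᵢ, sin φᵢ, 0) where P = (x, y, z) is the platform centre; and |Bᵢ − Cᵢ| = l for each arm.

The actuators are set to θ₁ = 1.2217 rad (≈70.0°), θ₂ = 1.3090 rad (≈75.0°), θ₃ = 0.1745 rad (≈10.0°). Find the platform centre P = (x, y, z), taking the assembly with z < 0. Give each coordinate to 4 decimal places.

(-0.0547, -0.1191, -0.2931)

φ1=0.0°: virtual centre (0.2616, 0.0000, -0.1691), radius l
centre 2 = (0.2466·cos120.0°, 0.2466·sin120.0°, -0.1739) = (-0.1233, 0.2136, -0.1739)
φ3=240.0°: virtual centre (-0.1886, -0.3267, -0.0313), radius l
subtract pairs → two planes through P
[-0.7697 0.4271 -0.0094]·P = -0.0060;  [-0.9004 -0.6534 0.2758]·P = 0.0463
Cramer: x(z) = -0.0179+0.1258z;  y(z) = -0.0462+0.2488z
quadratic in z: (1.0777)z²+(0.2450)z+(-0.0208)=0, √Δ=0.3868 → z ∈ {-0.2931, 0.0658}; z = -0.2931 (taking z<0)
x = -0.0547, y = -0.1191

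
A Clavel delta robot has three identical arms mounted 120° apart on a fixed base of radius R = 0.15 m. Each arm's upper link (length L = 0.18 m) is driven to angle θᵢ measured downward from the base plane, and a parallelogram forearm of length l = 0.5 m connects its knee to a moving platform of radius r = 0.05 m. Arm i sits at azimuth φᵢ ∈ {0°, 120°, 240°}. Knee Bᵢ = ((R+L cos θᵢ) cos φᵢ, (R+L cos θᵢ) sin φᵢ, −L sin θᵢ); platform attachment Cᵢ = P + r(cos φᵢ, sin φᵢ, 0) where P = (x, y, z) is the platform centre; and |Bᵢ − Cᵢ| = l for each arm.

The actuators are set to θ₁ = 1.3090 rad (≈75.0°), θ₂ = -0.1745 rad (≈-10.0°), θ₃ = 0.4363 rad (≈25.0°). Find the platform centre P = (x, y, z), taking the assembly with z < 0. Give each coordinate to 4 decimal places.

(-0.2724, 0.0972, -0.4289)

arm 1 at φ=0.0°: e+L cos θ1 = 0.1466;  O1 = (0.1466, 0.0000, -0.1739)
O2 = (0.2773·cos120.0°, 0.2773·sin120.0°, 0.0313) = (-0.1386, 0.2401, 0.0313)
arm 3 at φ=240.0°: e+L cos θ3 = 0.2631;  O3 = (-0.1316, -0.2279, -0.0761)
subtract pairs → two planes through P
[-0.5704 0.4802 0.4102]·P = 0.0261;  [-0.5563 -0.4558 0.1956]·P = 0.0233
Cramer: x(z) = -0.0438+0.5329z;  y(z) = 0.0024-0.2213z
sphere 1 gives Az²+Bz+C=0 with A=1.3329, B=0.1437, C=-0.1835;  B²−4AC=0.9991;  roots -0.4289, 0.3210;  negative root z = -0.4289
x = -0.2724, y = 0.0972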